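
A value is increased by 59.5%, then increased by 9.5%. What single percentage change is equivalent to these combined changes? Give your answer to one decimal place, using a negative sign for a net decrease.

The combined multiplier is 1.595 × 1.095 = 1.746525.
That corresponds to an increase of 74.7%.

74.7%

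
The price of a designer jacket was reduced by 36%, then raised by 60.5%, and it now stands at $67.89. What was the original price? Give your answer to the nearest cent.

$66.09

The overall multiplier applied was 0.64 × 1.605 = 1.0272.
So the original price was $67.89 ÷ 1.0272 ≈ $66.09.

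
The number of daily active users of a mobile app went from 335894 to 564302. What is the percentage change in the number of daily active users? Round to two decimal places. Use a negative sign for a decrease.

68.00%

Change: 564302 − 335894 = 228408.
Relative to the original: 228408 ÷ 335894 ≈ 68.00%.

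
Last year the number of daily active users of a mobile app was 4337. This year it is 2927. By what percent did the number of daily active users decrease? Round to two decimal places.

32.51%

Change: 2927 − 4337 = -1410.
Relative to the original: -1410 ÷ 4337 ≈ -32.51%.
So the number of daily active users decreased by 32.51%.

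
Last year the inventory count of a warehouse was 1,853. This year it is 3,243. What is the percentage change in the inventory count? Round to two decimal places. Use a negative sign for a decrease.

75.01%

Change: 3,243 − 1,853 = 1,390.
Relative to the original: 1,390 ÷ 1,853 ≈ 75.01%.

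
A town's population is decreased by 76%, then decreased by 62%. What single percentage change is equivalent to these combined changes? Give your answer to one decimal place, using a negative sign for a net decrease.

The combined multiplier is 0.24 × 0.38 = 0.0912.
That corresponds to a decrease of 90.9%.

-90.9%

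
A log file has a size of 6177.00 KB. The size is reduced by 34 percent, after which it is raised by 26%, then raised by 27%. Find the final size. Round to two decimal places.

6523.73 KB

Each change multiplies by a factor: 0.66 × 1.26 × 1.27 = 1.056132.
6177.00 × 1.056132 = 6523.727364 ≈ 6523.73.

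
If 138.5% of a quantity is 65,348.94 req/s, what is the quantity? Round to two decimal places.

47,183.35 req/s

65,348.94 req/s ÷ 1.385 ≈ 47,183.35 req/s.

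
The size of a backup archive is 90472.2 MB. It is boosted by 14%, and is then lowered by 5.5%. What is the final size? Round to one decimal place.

Each change multiplies by a factor: 1.14 × 0.945 = 1.0773.
90472.2 × 1.0773 = 97465.70106 ≈ 97465.7.

97465.7 MB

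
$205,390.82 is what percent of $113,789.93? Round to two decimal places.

180.50%

$205,390.82 ÷ $113,789.93 ≈ 180.50%.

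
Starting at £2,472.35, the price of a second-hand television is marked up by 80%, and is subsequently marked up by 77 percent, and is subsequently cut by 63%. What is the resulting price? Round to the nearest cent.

Each change multiplies by a factor: 1.8 × 1.77 × 0.37 = 1.17882.
£2,472.35 × 1.17882 = £2914.455627 ≈ £2,914.46.

£2,914.46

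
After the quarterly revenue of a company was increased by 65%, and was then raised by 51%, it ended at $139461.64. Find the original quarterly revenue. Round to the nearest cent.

$55974.97

Undoing the 51% increase: $139461.64 ÷ 1.51 ≈ $92358.701987.
Undoing the 65% increase: $92358.701987 ÷ 1.65 ≈ $55974.97.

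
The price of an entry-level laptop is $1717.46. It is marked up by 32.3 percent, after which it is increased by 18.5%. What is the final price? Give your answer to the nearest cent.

Each change multiplies by a factor: 1.323 × 1.185 = 1.567755.
$1717.46 × 1.567755 = $2692.5565023 ≈ $2692.56.

$2692.56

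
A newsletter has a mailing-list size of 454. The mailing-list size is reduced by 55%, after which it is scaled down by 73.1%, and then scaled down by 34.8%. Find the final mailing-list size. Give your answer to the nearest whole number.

Apply the 55% decrease: 454 × 0.45 = 204.3.
Apply the 73.1% decrease: 204.3 × 0.269 = 54.9567.
After the 34.8% decrease: 54.9567 × 0.652 = 35.8317684 ≈ 36.

36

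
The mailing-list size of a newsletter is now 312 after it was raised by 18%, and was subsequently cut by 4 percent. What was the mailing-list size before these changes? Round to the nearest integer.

275

Undoing the 4% decrease: 312 ÷ 0.96 = 325.
Undoing the 18% increase: 325 ÷ 1.18 ≈ 275.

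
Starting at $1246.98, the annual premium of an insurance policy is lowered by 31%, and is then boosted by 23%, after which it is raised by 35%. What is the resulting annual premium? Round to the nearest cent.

$1428.72

Apply the 31% decrease: $1246.98 × 0.69 = $860.4162.
23% increase: $860.4162 × 1.23 = $1058.311926.
After the 35% increase: $1058.311926 × 1.35 = $1428.7211001 ≈ $1428.72.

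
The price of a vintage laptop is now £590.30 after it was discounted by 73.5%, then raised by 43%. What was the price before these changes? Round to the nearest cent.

£1,557.73

The overall multiplier applied was 0.265 × 1.43 = 0.37895.
So the original price was £590.30 ÷ 0.37895 ≈ £1,557.73.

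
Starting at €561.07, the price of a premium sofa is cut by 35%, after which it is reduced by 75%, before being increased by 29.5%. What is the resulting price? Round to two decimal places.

Each change multiplies by a factor: 0.65 × 0.25 × 1.295 = 0.2104375.
€561.07 × 0.2104375 = €118.070168125 ≈ €118.07.

€118.07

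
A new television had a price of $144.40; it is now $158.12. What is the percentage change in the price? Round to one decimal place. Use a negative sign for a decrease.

Change: $158.12 − $144.40 = $13.72.
Relative to the original: $13.72 ÷ $144.40 ≈ 9.5%.

9.5%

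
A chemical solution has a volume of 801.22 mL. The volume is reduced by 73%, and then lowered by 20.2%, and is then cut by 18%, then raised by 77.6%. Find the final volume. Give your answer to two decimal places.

251.41 mL

Each change multiplies by a factor: 0.27 × 0.798 × 0.82 × 1.776 = 0.3137787072.
801.22 × 0.3137787072 = 251.405775782784 ≈ 251.41.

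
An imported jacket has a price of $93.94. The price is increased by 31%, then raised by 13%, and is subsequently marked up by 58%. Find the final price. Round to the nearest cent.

$219.71

Each change multiplies by a factor: 1.31 × 1.13 × 1.58 = 2.338874.
$93.94 × 2.338874 = $219.71382356 ≈ $219.71.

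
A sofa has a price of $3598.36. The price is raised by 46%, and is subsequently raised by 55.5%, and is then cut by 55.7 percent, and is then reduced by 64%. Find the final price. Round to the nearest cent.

$1302.85

Each change multiplies by a factor: 1.46 × 1.555 × 0.443 × 0.36 = 0.362067444.
$3598.36 × 0.362067444 = $1302.84900779184 ≈ $1302.85.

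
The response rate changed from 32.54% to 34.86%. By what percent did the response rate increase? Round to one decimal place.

The change is 34.86 − 32.54 = 2.32 percentage points.
Relative to the original 32.54%, that is 2.32 ÷ 32.54 ≈ 7.1%.
So the response rate rose by 7.1%.

7.1%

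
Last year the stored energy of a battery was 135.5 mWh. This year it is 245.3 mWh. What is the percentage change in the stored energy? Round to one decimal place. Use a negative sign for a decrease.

81.0%

Change: 245.3 − 135.5 = 109.8.
Relative to the original: 109.8 ÷ 135.5 ≈ 81.0%.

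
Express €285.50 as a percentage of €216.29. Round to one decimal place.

€285.50 ÷ €216.29 ≈ 132.0%.

132.0%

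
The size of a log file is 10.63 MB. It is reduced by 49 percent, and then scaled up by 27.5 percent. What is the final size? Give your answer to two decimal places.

49% decrease: 10.63 × 0.51 = 5.4213.
After the 27.5% increase: 5.4213 × 1.275 = 6.9121575 ≈ 6.91.

6.91 MB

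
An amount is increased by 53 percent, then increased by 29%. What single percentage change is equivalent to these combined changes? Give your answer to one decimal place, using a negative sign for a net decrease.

The combined multiplier is 1.53 × 1.29 = 1.9737.
That corresponds to an increase of 97.4%.

97.4%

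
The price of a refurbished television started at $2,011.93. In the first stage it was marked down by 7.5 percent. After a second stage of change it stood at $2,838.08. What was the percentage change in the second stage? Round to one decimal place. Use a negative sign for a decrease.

52.5%

After the first stage: $2,011.93 × 0.925 = $1861.03525.
Second-stage multiplier: $2,838.08 ÷ $1861.03525 ≈ 1.525.
That is a change of 52.5%.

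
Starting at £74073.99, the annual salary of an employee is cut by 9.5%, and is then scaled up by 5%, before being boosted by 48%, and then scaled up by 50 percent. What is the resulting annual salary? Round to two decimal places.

Each change multiplies by a factor: 0.905 × 1.05 × 1.48 × 1.5 = 2.109555.
£74073.99 × 2.109555 = £156263.15597445 ≈ £156263.16.

£156263.16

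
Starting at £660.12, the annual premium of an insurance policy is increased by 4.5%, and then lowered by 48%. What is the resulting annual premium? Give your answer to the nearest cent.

£358.71

Each change multiplies by a factor: 1.045 × 0.52 = 0.5434.
£660.12 × 0.5434 = £358.709208 ≈ £358.71.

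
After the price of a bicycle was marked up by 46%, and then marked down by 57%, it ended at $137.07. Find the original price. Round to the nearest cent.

$218.33

Undoing the 57% decrease: $137.07 ÷ 0.43 ≈ $318.767442.
Undoing the 46% increase: $318.767442 ÷ 1.46 ≈ $218.33.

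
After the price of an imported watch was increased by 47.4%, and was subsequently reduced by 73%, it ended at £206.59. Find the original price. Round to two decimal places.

£519.10

The overall multiplier applied was 1.474 × 0.27 = 0.39798.
So the original price was £206.59 ÷ 0.39798 ≈ £519.10.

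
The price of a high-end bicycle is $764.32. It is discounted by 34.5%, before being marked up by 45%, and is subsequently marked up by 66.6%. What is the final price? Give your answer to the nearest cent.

$1209.37

Each change multiplies by a factor: 0.655 × 1.45 × 1.666 = 1.5822835.
$764.32 × 1.5822835 = $1209.37092472 ≈ $1209.37.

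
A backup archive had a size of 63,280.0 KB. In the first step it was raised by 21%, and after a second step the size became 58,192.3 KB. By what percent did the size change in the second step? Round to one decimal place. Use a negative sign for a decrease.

After the first step: 63,280.0 × 1.21 = 76568.8.
Second-step multiplier: 58,192.3 ÷ 76568.8 ≈ 0.76.
That is a change of -24.0%.

-24.0%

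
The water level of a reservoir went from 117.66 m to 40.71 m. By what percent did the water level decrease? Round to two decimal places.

65.40%

Change: 40.71 − 117.66 = -76.95.
Relative to the original: -76.95 ÷ 117.66 ≈ -65.40%.
So the water level decreased by 65.40%.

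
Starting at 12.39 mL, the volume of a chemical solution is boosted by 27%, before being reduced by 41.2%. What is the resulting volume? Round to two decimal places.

9.25 mL

Each change multiplies by a factor: 1.27 × 0.588 = 0.74676.
12.39 × 0.74676 = 9.2523564 ≈ 9.25.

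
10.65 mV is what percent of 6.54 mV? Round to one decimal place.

162.8%

10.65 mV ÷ 6.54 mV ≈ 162.8%.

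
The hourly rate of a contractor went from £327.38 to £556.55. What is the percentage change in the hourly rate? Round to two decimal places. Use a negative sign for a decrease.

Change: £556.55 − £327.38 = £229.17.
Relative to the original: £229.17 ÷ £327.38 ≈ 70.00%.

70.00%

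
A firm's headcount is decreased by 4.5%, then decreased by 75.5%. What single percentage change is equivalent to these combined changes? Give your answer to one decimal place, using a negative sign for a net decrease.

-76.6%

A 4.5% decrease multiplies by 0.955.
Then a 75.5% decrease: 0.955 × 0.245 = 0.233975.
Overall factor 0.233975, i.e. -76.6%.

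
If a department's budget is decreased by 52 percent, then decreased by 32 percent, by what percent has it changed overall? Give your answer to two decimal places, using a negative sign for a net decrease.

-67.36%

The combined multiplier is 0.48 × 0.68 = 0.3264.
That corresponds to a decrease of 67.36%.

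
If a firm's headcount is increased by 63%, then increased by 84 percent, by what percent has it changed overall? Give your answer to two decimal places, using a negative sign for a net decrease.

The combined multiplier is 1.63 × 1.84 = 2.9992.
That corresponds to an increase of 199.92%.

199.92%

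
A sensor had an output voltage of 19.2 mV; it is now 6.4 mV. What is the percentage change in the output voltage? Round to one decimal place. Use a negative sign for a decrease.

Change: 6.4 − 19.2 = -12.8.
Relative to the original: -12.8 ÷ 19.2 ≈ -66.7%.

-66.7%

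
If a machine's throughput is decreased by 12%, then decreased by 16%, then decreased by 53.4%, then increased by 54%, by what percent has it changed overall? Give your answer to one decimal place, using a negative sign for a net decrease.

A 12% decrease multiplies by 0.88.
Then a 16% decrease: 0.88 × 0.84 = 0.7392.
Then a 53.4% decrease: 0.7392 × 0.466 = 0.3444672.
Then a 54% increase: 0.3444672 × 1.54 = 0.530479488.
Overall factor 0.530479488, i.e. -47.0%.

-47.0%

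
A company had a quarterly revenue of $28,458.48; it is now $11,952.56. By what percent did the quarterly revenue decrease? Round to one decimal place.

Change: $11,952.56 − $28,458.48 = -$16,505.92.
Relative to the original: -$16,505.92 ÷ $28,458.48 ≈ -58.0%.
So the quarterly revenue decreased by 58.0%.

58.0%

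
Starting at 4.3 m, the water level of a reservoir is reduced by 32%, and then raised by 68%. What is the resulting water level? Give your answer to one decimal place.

4.9 m

Each change multiplies by a factor: 0.68 × 1.68 = 1.1424.
4.3 × 1.1424 = 4.91232 ≈ 4.9.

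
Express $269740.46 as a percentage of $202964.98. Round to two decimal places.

132.90%

$269740.46 ÷ $202964.98 ≈ 132.90%.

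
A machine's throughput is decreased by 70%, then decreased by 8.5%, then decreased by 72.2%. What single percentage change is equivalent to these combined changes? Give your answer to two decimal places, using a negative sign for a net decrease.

The combined multiplier is 0.3 × 0.915 × 0.278 = 0.076311.
That corresponds to a decrease of 92.37%.

-92.37%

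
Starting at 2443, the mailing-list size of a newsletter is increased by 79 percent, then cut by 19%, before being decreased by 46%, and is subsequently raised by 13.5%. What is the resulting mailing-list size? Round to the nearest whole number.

Each change multiplies by a factor: 1.79 × 0.81 × 0.54 × 1.135 = 0.88864371.
2443 × 0.88864371 = 2170.95658353 ≈ 2171.

2171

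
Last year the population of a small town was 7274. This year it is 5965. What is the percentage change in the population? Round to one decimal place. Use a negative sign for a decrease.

-18.0%

Change: 5965 − 7274 = -1309.
Relative to the original: -1309 ÷ 7274 ≈ -18.0%.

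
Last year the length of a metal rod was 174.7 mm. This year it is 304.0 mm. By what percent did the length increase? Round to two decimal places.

74.01%

Change: 304.0 − 174.7 = 129.3.
Relative to the original: 129.3 ÷ 174.7 ≈ 74.01%.
So the length increased by 74.01%.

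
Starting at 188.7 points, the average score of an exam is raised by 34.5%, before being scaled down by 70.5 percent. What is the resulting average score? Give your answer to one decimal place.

After the 34.5% increase: 188.7 × 1.345 = 253.8015.
After the 70.5% decrease: 253.8015 × 0.295 = 74.8714425 ≈ 74.9.

74.9 points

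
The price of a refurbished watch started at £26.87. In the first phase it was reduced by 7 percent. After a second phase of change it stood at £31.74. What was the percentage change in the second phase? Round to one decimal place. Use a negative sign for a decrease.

After the first phase: £26.87 × 0.93 = £24.9891.
Second-phase multiplier: £31.74 ÷ £24.9891 ≈ 1.27015.
That is a change of 27.0%.

27.0%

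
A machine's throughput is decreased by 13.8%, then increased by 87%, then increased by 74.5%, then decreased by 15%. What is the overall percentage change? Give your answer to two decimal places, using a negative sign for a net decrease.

139.09%

A 13.8% decrease multiplies by 0.862.
Then an 87% increase: 0.862 × 1.87 = 1.61194.
Then a 74.5% increase: 1.61194 × 1.745 = 2.8128353.
Then a 15% decrease: 2.8128353 × 0.85 = 2.390910005.
Overall factor 2.390910005, i.e. 139.09%.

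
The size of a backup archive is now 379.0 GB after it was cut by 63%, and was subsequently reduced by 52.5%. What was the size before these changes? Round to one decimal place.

Undoing the 52.5% decrease: 379.0 ÷ 0.475 ≈ 797.894737.
Undoing the 63% decrease: 797.894737 ÷ 0.37 ≈ 2,156.5 GB.

2,156.5 GB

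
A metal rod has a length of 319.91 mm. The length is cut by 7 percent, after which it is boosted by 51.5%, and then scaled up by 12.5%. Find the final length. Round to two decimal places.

7% decrease: 319.91 × 0.93 = 297.5163.
Apply the 51.5% increase: 297.5163 × 1.515 = 450.7371945.
Apply the 12.5% increase: 450.7371945 × 1.125 = 507.0793438125 ≈ 507.08.

507.08 mm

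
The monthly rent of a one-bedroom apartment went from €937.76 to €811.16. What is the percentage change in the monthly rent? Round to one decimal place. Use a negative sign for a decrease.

Change: €811.16 − €937.76 = -€126.60.
Relative to the original: -€126.60 ÷ €937.76 ≈ -13.5%.

-13.5%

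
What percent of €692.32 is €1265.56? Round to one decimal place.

182.8%

€1265.56 ÷ €692.32 ≈ 182.8%.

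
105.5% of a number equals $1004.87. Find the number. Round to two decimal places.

$1004.87 ÷ 1.055 ≈ $952.48.

$952.48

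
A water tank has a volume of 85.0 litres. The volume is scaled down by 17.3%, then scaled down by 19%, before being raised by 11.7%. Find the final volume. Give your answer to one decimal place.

Each change multiplies by a factor: 0.827 × 0.81 × 1.117 = 0.74824479.
85.0 × 0.74824479 = 63.60080715 ≈ 63.6.

63.6 litres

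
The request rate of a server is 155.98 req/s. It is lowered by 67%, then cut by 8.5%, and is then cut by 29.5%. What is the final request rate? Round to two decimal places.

33.20 req/s

After the 67% decrease: 155.98 × 0.33 = 51.4734.
Apply the 8.5% decrease: 51.4734 × 0.915 = 47.098161.
Apply the 29.5% decrease: 47.098161 × 0.705 = 33.204203505 ≈ 33.20.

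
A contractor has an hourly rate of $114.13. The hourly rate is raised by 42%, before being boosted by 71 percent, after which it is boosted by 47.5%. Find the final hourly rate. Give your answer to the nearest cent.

$408.77

Each change multiplies by a factor: 1.42 × 1.71 × 1.475 = 3.581595.
$114.13 × 3.581595 = $408.76743735 ≈ $408.77.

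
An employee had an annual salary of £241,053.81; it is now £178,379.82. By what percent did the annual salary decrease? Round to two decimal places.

Change: £178,379.82 − £241,053.81 = -£62,673.99.
Relative to the original: -£62,673.99 ÷ £241,053.81 ≈ -26.00%.
So the annual salary decreased by 26.00%.

26.00%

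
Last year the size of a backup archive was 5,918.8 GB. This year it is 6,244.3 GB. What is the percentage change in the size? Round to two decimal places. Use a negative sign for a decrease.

Change: 6,244.3 − 5,918.8 = 325.5.
Relative to the original: 325.5 ÷ 5,918.8 ≈ 5.50%.

5.50%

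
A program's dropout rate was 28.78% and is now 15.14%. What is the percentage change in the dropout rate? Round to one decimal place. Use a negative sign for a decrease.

-47.4%

The change is 15.14 − 28.78 = -13.64 percentage points.
Relative to the original 28.78%, that is -13.64 ÷ 28.78 ≈ -47.4%.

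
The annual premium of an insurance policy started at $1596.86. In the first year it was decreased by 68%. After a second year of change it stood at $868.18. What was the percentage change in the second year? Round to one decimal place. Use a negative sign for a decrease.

69.9%

After the first year: $1596.86 × 0.32 = $510.9952.
Second-year multiplier: $868.18 ÷ $510.9952 ≈ 1.699.
That is a change of 69.9%.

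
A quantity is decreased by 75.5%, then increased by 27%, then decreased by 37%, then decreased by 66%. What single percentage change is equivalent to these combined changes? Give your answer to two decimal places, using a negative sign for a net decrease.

-93.34%

A 75.5% decrease multiplies by 0.245.
Then a 27% increase: 0.245 × 1.27 = 0.31115.
Then a 37% decrease: 0.31115 × 0.63 = 0.1960245.
Then a 66% decrease: 0.1960245 × 0.34 = 0.06664833.
Overall factor 0.06664833, i.e. -93.34%.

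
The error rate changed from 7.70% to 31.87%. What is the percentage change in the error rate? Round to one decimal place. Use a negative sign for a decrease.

313.9%

The change is 31.87 − 7.70 = 24.17 percentage points.
Relative to the original 7.70%, that is 24.17 ÷ 7.70 ≈ 313.9%.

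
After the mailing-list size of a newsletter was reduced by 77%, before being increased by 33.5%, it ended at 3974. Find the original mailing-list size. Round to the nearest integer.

Undoing the 33.5% increase: 3974 ÷ 1.335 ≈ 2976.779026.
Undoing the 77% decrease: 2976.779026 ÷ 0.23 ≈ 12943.

12943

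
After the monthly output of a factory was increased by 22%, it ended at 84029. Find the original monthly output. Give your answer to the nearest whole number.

68876

The overall multiplier applied was 1.22.
So the original monthly output was 84029 ÷ 1.22 ≈ 68876.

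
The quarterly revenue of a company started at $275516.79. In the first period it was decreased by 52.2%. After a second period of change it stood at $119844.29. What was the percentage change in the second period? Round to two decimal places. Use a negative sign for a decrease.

After the first period: $275516.79 × 0.478 = $131697.02562.
Second-period multiplier: $119844.29 ÷ $131697.02562 ≈ 0.91.
That is a change of -9.00%.

-9.00%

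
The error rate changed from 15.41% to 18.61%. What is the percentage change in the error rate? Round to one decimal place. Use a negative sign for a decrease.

The change is 18.61 − 15.41 = 3.20 percentage points.
Relative to the original 15.41%, that is 3.20 ÷ 15.41 ≈ 20.8%.

20.8%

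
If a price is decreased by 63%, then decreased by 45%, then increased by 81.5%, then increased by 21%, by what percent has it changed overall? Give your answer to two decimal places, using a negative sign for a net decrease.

The combined multiplier is 0.37 × 0.55 × 1.815 × 1.21 = 0.446916525.
That corresponds to a decrease of 55.31%.

-55.31%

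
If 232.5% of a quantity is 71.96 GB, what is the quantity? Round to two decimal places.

30.95 GB

71.96 GB ÷ 2.325 ≈ 30.95 GB.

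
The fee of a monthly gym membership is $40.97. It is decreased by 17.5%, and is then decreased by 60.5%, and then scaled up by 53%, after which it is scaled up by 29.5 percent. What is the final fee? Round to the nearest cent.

Apply the 17.5% decrease: $40.97 × 0.825 = $33.80025.
After the 60.5% decrease: $33.80025 × 0.395 = $13.35109875.
Apply the 53% increase: $13.35109875 × 1.53 = $20.4271810875.
After the 29.5% increase: $20.4271810875 × 1.295 = $26.4531995083125 ≈ $26.45.

$26.45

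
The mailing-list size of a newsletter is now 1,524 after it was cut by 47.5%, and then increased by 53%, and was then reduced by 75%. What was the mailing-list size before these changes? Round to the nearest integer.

The overall multiplier applied was 0.525 × 1.53 × 0.25 = 0.2008125.
So the original mailing-list size was 1,524 ÷ 0.2008125 ≈ 7,589.

7,589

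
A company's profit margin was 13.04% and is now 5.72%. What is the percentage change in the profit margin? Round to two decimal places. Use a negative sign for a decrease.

-56.13%

The change is 5.72 − 13.04 = -7.32 percentage points.
Relative to the original 13.04%, that is -7.32 ÷ 13.04 ≈ -56.13%.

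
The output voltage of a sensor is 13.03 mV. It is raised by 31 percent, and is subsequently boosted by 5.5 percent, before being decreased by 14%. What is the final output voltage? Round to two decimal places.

15.49 mV

Each change multiplies by a factor: 1.31 × 1.055 × 0.86 = 1.188563.
13.03 × 1.188563 = 15.48697589 ≈ 15.49.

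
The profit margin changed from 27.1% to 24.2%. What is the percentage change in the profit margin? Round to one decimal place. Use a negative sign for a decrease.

-10.7%

The change is 24.2 − 27.1 = -2.9 percentage points.
Relative to the original 27.1%, that is -2.9 ÷ 27.1 ≈ -10.7%.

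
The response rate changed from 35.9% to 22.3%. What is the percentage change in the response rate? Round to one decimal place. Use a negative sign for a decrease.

-37.9%

The change is 22.3 − 35.9 = -13.6 percentage points.
Relative to the original 35.9%, that is -13.6 ÷ 35.9 ≈ -37.9%.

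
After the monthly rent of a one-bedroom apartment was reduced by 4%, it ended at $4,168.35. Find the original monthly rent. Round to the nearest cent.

$4,342.03

The overall multiplier applied was 0.96.
So the original monthly rent was $4,168.35 ÷ 0.96 ≈ $4,342.03.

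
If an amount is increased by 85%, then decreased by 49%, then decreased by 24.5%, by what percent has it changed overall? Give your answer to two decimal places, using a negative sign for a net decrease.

-28.77%

The combined multiplier is 1.85 × 0.51 × 0.755 = 0.7123425.
That corresponds to a decrease of 28.77%.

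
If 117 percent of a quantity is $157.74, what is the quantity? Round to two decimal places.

$157.74 ÷ 1.17 ≈ $134.82.

$134.82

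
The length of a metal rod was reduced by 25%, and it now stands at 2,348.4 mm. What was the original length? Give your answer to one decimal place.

3,131.2 mm

The overall multiplier applied was 0.75.
So the original length was 2,348.4 ÷ 0.75 = 3,131.2 mm.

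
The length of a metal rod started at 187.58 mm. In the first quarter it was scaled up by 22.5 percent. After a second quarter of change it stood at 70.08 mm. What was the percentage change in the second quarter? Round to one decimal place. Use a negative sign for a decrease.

-69.5%

After the first quarter: 187.58 × 1.225 = 229.7855.
Second-quarter multiplier: 70.08 ÷ 229.7855 ≈ 0.30498.
That is a change of -69.5%.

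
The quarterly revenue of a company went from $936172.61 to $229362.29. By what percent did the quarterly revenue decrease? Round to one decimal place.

75.5%

Change: $229362.29 − $936172.61 = -$706810.32.
Relative to the original: -$706810.32 ÷ $936172.61 ≈ -75.5%.
So the quarterly revenue decreased by 75.5%.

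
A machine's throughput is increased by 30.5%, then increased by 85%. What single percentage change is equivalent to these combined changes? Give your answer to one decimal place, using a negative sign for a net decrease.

141.4%

The combined multiplier is 1.305 × 1.85 = 2.41425.
That corresponds to an increase of 141.4%.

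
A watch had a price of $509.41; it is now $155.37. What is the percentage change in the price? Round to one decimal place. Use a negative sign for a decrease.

Change: $155.37 − $509.41 = -$354.04.
Relative to the original: -$354.04 ÷ $509.41 ≈ -69.5%.

-69.5%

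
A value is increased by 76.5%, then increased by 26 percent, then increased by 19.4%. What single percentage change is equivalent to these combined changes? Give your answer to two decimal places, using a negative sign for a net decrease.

A 76.5% increase multiplies by 1.765.
Then a 26% increase: 1.765 × 1.26 = 2.2239.
Then a 19.4% increase: 2.2239 × 1.194 = 2.6553366.
Overall factor 2.6553366, i.e. 165.53%.

165.53%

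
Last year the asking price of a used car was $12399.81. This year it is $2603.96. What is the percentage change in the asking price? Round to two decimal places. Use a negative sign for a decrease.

-79.00%

Change: $2603.96 − $12399.81 = -$9795.85.
Relative to the original: -$9795.85 ÷ $12399.81 ≈ -79.00%.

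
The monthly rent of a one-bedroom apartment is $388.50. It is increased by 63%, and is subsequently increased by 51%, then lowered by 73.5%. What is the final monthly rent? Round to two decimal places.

Apply the 63% increase: $388.50 × 1.63 = $633.255.
Apply the 51% increase: $633.255 × 1.51 = $956.21505.
After the 73.5% decrease: $956.21505 × 0.265 = $253.39698825 ≈ $253.40.

$253.40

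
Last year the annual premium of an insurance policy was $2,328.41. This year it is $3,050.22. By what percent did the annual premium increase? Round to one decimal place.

Change: $3,050.22 − $2,328.41 = $721.81.
Relative to the original: $721.81 ÷ $2,328.41 ≈ 31.0%.
So the annual premium increased by 31.0%.

31.0%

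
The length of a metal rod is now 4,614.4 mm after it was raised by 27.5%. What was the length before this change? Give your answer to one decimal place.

3,619.1 mm

The overall multiplier applied was 1.275.
So the original length was 4,614.4 ÷ 1.275 ≈ 3,619.1 mm.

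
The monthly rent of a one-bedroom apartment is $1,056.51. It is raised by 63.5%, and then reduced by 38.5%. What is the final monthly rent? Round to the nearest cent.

63.5% increase: $1,056.51 × 1.635 = $1727.39385.
38.5% decrease: $1727.39385 × 0.615 = $1062.34721775 ≈ $1,062.35.

$1,062.35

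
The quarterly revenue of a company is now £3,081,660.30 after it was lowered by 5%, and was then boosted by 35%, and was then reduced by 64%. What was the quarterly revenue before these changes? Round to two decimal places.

Undoing the 64% decrease: £3,081,660.30 ÷ 0.36 = £8560167.5.
Undoing the 35% increase: £8560167.5 ÷ 1.35 ≈ £6340864.814815.
Undoing the 5% decrease: £6340864.814815 ÷ 0.95 ≈ £6,674,594.54.

£6,674,594.54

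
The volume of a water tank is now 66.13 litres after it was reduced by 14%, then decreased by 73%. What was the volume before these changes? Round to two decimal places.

284.80 litres

Undoing the 73% decrease: 66.13 ÷ 0.27 ≈ 244.925926.
Undoing the 14% decrease: 244.925926 ÷ 0.86 ≈ 284.80 litres.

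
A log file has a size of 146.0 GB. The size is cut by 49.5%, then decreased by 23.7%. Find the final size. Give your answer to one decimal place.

After the 49.5% decrease: 146.0 × 0.505 = 73.73.
Apply the 23.7% decrease: 73.73 × 0.763 = 56.25599 ≈ 56.3.

56.3 GB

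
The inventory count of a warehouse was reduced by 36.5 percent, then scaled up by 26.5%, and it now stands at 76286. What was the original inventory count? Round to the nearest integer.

94969

The overall multiplier applied was 0.635 × 1.265 = 0.803275.
So the original inventory count was 76286 ÷ 0.803275 ≈ 94969.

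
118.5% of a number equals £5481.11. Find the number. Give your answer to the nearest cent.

£4625.41

£5481.11 ÷ 1.185 ≈ £4625.41.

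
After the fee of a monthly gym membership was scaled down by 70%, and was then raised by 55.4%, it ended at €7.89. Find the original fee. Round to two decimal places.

Undoing the 55.4% increase: €7.89 ÷ 1.554 ≈ €5.07722.
Undoing the 70% decrease: €5.07722 ÷ 0.3 ≈ €16.92.

€16.92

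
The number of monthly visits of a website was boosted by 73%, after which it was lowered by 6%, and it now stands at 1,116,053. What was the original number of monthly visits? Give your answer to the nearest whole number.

686,295

The overall multiplier applied was 1.73 × 0.94 = 1.6262.
So the original number of monthly visits was 1,116,053 ÷ 1.6262 ≈ 686,295.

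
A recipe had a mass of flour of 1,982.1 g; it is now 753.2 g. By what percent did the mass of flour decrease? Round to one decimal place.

Change: 753.2 − 1,982.1 = -1,228.9.
Relative to the original: -1,228.9 ÷ 1,982.1 ≈ -62.0%.
So the mass of flour decreased by 62.0%.

62.0%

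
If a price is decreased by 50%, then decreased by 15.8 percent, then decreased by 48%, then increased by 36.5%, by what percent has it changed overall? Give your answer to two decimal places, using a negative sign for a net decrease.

A 50% decrease multiplies by 0.5.
Then a 15.8% decrease: 0.5 × 0.842 = 0.421.
Then a 48% decrease: 0.421 × 0.52 = 0.21892.
Then a 36.5% increase: 0.21892 × 1.365 = 0.2988258.
Overall factor 0.2988258, i.e. -70.12%.

-70.12%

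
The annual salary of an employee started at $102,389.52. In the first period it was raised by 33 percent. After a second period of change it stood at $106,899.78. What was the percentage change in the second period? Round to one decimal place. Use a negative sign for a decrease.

After the first period: $102,389.52 × 1.33 = $136178.0616.
Second-period multiplier: $106,899.78 ÷ $136178.0616 ≈ 0.785.
That is a change of -21.5%.

-21.5%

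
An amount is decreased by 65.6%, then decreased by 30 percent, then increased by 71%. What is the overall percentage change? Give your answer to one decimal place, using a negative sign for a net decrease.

A 65.6% decrease multiplies by 0.344.
Then a 30% decrease: 0.344 × 0.7 = 0.2408.
Then a 71% increase: 0.2408 × 1.71 = 0.411768.
Overall factor 0.411768, i.e. -58.8%.

-58.8%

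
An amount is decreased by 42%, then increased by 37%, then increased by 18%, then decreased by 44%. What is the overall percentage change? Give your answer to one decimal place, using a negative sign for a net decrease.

-47.5%

A 42% decrease multiplies by 0.58.
Then a 37% increase: 0.58 × 1.37 = 0.7946.
Then an 18% increase: 0.7946 × 1.18 = 0.937628.
Then a 44% decrease: 0.937628 × 0.56 = 0.52507168.
Overall factor 0.52507168, i.e. -47.5%.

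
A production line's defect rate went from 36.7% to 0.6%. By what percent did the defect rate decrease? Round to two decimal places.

98.37%

The change is 0.6 − 36.7 = -36.1 percentage points.
Relative to the original 36.7%, that is -36.1 ÷ 36.7 ≈ -98.37%.
So the defect rate fell by 98.37%.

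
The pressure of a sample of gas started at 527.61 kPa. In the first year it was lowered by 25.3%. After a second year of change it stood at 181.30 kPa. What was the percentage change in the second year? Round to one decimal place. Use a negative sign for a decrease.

-54.0%

After the first year: 527.61 × 0.747 = 394.12467.
Second-year multiplier: 181.30 ÷ 394.12467 ≈ 0.46001.
That is a change of -54.0%.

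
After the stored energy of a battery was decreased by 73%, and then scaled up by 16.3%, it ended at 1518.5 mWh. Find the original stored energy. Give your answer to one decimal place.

4835.8 mWh

The overall multiplier applied was 0.27 × 1.163 = 0.31401.
So the original stored energy was 1518.5 ÷ 0.31401 ≈ 4835.8 mWh.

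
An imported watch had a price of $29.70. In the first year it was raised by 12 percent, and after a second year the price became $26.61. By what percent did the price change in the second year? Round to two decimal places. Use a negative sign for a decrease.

-20.00%

After the first year: $29.70 × 1.12 = $33.264.
Second-year multiplier: $26.61 ÷ $33.264 ≈ 0.799964.
That is a change of -20.00%.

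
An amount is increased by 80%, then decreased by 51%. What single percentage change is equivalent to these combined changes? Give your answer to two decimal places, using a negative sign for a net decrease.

The combined multiplier is 1.8 × 0.49 = 0.882.
That corresponds to a decrease of 11.80%.

-11.80%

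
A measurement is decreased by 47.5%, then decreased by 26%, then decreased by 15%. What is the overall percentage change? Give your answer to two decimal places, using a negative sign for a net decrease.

A 47.5% decrease multiplies by 0.525.
Then a 26% decrease: 0.525 × 0.74 = 0.3885.
Then a 15% decrease: 0.3885 × 0.85 = 0.330225.
Overall factor 0.330225, i.e. -66.98%.

-66.98%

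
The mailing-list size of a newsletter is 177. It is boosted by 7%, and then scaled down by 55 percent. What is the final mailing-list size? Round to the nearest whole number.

Apply the 7% increase: 177 × 1.07 = 189.39.
Apply the 55% decrease: 189.39 × 0.45 = 85.2255 ≈ 85.

85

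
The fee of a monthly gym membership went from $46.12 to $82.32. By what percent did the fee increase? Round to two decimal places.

Change: $82.32 − $46.12 = $36.20.
Relative to the original: $36.20 ÷ $46.12 ≈ 78.49%.
So the fee increased by 78.49%.

78.49%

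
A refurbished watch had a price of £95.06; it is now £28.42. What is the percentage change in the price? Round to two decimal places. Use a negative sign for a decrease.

-70.10%

Change: £28.42 − £95.06 = -£66.64.
Relative to the original: -£66.64 ÷ £95.06 ≈ -70.10%.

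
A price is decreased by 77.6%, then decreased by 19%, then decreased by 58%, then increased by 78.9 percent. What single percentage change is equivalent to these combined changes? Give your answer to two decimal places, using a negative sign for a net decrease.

-86.37%

The combined multiplier is 0.224 × 0.81 × 0.42 × 1.789 = 0.1363303872.
That corresponds to a decrease of 86.37%.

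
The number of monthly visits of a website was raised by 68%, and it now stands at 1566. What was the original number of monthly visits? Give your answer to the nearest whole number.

The overall multiplier applied was 1.68.
So the original number of monthly visits was 1566 ÷ 1.68 ≈ 932.

932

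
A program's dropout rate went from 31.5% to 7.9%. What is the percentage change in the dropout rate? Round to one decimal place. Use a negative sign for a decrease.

-74.9%

The change is 7.9 − 31.5 = -23.6 percentage points.
Relative to the original 31.5%, that is -23.6 ÷ 31.5 ≈ -74.9%.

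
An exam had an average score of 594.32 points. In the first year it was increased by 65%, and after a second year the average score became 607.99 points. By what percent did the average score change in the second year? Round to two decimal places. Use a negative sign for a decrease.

-38.00%

After the first year: 594.32 × 1.65 = 980.628.
Second-year multiplier: 607.99 ÷ 980.628 ≈ 0.620001.
That is a change of -38.00%.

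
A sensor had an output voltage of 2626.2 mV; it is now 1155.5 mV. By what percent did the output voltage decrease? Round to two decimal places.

Change: 1155.5 − 2626.2 = -1470.7.
Relative to the original: -1470.7 ÷ 2626.2 ≈ -56.00%.
So the output voltage decreased by 56.00%.

56.00%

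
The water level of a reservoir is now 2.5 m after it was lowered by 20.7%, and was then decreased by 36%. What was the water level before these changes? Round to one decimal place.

4.9 m

Undoing the 36% decrease: 2.5 ÷ 0.64 = 3.90625.
Undoing the 20.7% decrease: 3.90625 ÷ 0.793 ≈ 4.9 m.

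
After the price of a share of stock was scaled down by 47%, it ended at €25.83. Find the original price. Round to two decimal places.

The overall multiplier applied was 0.53.
So the original price was €25.83 ÷ 0.53 ≈ €48.74.

€48.74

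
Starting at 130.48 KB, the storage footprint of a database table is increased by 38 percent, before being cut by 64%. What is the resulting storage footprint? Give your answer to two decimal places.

Each change multiplies by a factor: 1.38 × 0.36 = 0.4968.
130.48 × 0.4968 = 64.822464 ≈ 64.82.

64.82 KB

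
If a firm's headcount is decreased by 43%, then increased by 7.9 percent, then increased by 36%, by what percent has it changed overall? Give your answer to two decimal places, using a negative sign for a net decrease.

A 43% decrease multiplies by 0.57.
Then a 7.9% increase: 0.57 × 1.079 = 0.61503.
Then a 36% increase: 0.61503 × 1.36 = 0.8364408.
Overall factor 0.8364408, i.e. -16.36%.

-16.36%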